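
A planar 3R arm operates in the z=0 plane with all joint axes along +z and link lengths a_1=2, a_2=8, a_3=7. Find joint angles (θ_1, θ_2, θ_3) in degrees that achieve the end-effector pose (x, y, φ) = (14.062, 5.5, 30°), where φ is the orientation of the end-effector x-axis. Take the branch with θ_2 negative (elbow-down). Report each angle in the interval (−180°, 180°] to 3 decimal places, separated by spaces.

wrist centre = target − a_3·(cos φ, sin φ) = (7.9998, 2.0000)
cos θ_2 = (67.9972−2²−8²)/(2·2·8) = -0.0001; θ_2 = -90.0051° (elbow-down)
β = atan2(2.0000,7.9998) = 14.0365°; ψ = atan2(-8.0000,1.9993) = -75.9686°
θ_1 = β − ψ = 90.0051°
θ_3 = φ − θ_1 − θ_2 = 30.0000° (wrapped to (-180°,180°])

90.005 -90.005 30.000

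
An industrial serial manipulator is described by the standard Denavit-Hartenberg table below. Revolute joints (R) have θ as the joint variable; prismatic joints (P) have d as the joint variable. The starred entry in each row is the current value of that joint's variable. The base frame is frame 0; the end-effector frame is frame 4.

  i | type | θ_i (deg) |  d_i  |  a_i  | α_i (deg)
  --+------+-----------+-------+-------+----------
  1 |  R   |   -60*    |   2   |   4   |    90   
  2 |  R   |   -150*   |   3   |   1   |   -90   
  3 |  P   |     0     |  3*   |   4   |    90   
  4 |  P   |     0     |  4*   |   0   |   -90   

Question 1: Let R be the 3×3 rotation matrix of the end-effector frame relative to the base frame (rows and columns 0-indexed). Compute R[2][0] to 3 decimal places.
End-effector x-axis (col 0 of R) = (-0.4330,0.7500,-0.5000)
R[2][0] = -0.5000

-0.500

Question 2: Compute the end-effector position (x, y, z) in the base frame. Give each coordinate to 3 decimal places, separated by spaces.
after link 1: o_1 = (2.0000, -3.4641, 2.0000)
after link 2: o_2 = (-1.0311, -4.2141, 1.5000)
after link 3: o_3 = (-2.0131, -2.5131, -3.0981)
after link 4: o_4 = (-5.4772, -4.5131, -3.0981)

-5.477 -4.513 -3.098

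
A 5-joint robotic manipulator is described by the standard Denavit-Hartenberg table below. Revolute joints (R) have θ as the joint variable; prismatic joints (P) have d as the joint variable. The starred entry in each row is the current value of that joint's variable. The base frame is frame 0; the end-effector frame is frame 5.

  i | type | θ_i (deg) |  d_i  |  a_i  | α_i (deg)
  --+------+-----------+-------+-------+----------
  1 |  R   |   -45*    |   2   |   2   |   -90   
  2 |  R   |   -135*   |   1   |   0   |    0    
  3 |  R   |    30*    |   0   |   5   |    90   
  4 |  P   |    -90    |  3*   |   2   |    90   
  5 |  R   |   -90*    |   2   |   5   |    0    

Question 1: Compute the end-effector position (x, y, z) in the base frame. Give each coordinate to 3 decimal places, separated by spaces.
1.524 -2.938 5.415

after link 1: o_1 = (1.4142, -1.4142, 2.0000)
after link 2: o_2 = (2.1213, -0.7071, 2.0000)
after link 3: o_3 = (1.2063, 0.2080, 6.8296)
after link 4: o_4 = (-2.2570, 0.8428, 6.0532)
after link 5: o_5 = (1.5241, -2.9383, 5.4154)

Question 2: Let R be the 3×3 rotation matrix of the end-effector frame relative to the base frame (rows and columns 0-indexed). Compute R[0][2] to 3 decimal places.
End-effector z-axis (col 2 of R) = (0.1830,-0.1830,-0.9659)
R[0][2] = 0.1830

0.183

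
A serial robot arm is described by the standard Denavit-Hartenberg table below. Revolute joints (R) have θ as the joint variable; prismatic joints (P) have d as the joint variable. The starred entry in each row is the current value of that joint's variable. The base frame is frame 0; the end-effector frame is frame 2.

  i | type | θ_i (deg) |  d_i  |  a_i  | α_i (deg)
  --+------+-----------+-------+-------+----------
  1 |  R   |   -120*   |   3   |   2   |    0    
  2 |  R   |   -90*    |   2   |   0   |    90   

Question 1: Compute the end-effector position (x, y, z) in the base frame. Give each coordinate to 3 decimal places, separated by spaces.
-1.000 -1.732 5.000

after link 1: o_1 = (-1.0000, -1.7321, 3.0000)
after link 2: o_2 = (-1.0000, -1.7321, 5.0000)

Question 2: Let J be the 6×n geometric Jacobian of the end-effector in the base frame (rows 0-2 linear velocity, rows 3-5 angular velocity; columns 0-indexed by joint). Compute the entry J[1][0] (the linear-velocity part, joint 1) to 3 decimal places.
-1.000

axis z_0 = ẑ; lever o_n−o_0 = (-1.0000,-1.7321,5.0000)
cross product → J_v[:, 0] = (1.7321,-1.0000,0.0000)
J_ω[:, 0] = z_0
entry J[1][0] = -1.0000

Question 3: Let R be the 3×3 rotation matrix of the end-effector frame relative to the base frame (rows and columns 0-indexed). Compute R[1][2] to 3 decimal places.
0.866

End-effector z-axis (col 2 of R) = (0.5000,0.8660,0.0000)
R[1][2] = 0.8660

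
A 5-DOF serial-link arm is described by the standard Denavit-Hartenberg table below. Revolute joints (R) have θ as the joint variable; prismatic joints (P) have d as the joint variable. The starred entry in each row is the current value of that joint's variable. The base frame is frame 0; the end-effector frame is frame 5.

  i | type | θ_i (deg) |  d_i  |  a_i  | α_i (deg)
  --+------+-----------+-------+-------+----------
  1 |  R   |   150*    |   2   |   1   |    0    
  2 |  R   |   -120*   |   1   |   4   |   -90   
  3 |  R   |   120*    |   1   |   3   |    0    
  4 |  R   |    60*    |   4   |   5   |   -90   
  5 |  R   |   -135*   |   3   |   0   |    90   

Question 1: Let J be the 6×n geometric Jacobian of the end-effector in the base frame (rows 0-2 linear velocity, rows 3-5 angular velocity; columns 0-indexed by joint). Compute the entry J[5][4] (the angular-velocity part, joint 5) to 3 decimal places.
axis z_4 = (-0.0000,-0.0000,1.0000); lever o_n−o_4 = (-0.0000,-0.0000,3.0000)
cross product → J_v[:, 4] = (-0.0000,-0.0000,-0.0000)
J_ω[:, 4] = z_4
entry J[5][4] = 1.0000

1.000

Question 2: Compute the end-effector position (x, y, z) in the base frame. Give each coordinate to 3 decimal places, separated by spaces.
-5.531 3.580 3.402

after link 1: o_1 = (-0.8660, 0.5000, 2.0000)
after link 2: o_2 = (2.5981, 2.5000, 3.0000)
after link 3: o_3 = (0.7990, 2.6160, 0.4019)
after link 4: o_4 = (-5.5311, 3.5801, 0.4019)
after link 5: o_5 = (-5.5311, 3.5801, 3.4019)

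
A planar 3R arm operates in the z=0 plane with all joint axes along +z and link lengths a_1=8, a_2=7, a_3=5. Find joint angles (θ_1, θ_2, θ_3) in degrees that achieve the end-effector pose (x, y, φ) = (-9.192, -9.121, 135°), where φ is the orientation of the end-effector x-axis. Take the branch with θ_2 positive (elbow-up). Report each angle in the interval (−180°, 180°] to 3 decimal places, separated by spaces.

-135.003 45.009 -135.006

wrist centre = target − a_3·(cos φ, sin φ) = (-5.6565, -12.6565)
cos θ_2 = (192.1835−8²−7²)/(2·8·7) = 0.7070; θ_2 = 45.0090° (elbow-up)
β = atan2(-12.6565,-5.6565) = -114.0809°; ψ = atan2(4.9505,12.9490) = 20.9224°
θ_1 = β − ψ = -135.0032°
θ_3 = φ − θ_1 − θ_2 = -135.0058° (wrapped to (-180°,180°])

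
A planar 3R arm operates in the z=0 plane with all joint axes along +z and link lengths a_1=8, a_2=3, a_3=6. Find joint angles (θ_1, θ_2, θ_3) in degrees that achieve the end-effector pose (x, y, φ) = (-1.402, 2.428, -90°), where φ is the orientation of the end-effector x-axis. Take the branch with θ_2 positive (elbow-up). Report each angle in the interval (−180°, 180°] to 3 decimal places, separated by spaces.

78.888 90.004 101.108

wrist centre = target − a_3·(cos φ, sin φ) = (-1.4020, 8.4280)
cos θ_2 = (72.9968−8²−3²)/(2·8·3) = -0.0001; θ_2 = 90.0038° (elbow-up)
β = atan2(8.4280,-1.4020) = 99.4447°; ψ = atan2(3.0000,7.9998) = 20.5565°
θ_1 = β − ψ = 78.8882°
θ_3 = φ − θ_1 − θ_2 = 101.1080° (wrapped to (-180°,180°])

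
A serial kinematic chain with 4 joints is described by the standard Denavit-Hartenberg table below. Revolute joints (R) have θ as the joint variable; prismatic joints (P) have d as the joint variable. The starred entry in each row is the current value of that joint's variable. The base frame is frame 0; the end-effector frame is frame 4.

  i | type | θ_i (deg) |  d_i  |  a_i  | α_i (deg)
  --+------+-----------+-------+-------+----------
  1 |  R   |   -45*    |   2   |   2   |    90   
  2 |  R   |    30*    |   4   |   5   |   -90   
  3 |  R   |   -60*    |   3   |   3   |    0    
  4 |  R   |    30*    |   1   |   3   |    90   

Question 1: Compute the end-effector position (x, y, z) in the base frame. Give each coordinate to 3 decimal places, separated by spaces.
after link 1: o_1 = (1.4142, -1.4142, 2.0000)
after link 2: o_2 = (1.6476, -7.3045, 4.5000)
after link 3: o_3 = (-0.3316, -8.9995, 7.8481)
after link 4: o_4 = (-0.1548, -11.2976, 10.0131)

-0.155 -11.298 10.013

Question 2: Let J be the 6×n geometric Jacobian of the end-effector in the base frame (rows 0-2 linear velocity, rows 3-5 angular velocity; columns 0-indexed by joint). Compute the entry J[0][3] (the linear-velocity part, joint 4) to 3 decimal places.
axis z_3 = (-0.3536,0.3536,0.8660); lever o_n−o_3 = (0.1768,-2.2981,2.1651)
cross product → J_v[:, 3] = (2.7557,0.9186,0.7500)
J_ω[:, 3] = z_3
entry J[0][3] = 2.7557

2.756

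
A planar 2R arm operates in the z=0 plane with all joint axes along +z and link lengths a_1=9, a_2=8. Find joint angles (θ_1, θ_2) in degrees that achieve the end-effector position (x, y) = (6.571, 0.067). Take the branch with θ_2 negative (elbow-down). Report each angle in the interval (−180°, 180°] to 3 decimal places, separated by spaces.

cos θ_2 = (43.1825−9²−8²)/(2·9·8) = -0.7071; θ_2 = -134.9967° (elbow-down)
β = atan2(0.0670,6.5710) = 0.5842°; ψ = atan2(-5.6572,3.3435) = -59.4163°
θ_1 = β − ψ = 60.0005°

60.001 -134.997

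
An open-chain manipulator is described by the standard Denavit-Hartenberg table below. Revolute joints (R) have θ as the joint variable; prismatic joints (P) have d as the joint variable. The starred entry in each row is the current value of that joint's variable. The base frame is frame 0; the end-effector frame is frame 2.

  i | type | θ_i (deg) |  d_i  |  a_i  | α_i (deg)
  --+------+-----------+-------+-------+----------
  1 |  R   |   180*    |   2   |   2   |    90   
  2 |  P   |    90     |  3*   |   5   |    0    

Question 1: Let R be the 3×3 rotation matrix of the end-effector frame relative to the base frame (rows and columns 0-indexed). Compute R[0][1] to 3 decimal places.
End-effector y-axis (col 1 of R) = (1.0000,-0.0000,0.0000)
R[0][1] = 1.0000

1.000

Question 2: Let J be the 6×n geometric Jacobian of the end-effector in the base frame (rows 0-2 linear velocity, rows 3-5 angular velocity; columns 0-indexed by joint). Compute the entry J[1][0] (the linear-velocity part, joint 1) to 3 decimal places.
-2.000

axis z_0 = ẑ; lever o_n−o_0 = (-2.0000,3.0000,7.0000)
cross product → J_v[:, 0] = (-3.0000,-2.0000,0.0000)
J_ω[:, 0] = z_0
entry J[1][0] = -2.0000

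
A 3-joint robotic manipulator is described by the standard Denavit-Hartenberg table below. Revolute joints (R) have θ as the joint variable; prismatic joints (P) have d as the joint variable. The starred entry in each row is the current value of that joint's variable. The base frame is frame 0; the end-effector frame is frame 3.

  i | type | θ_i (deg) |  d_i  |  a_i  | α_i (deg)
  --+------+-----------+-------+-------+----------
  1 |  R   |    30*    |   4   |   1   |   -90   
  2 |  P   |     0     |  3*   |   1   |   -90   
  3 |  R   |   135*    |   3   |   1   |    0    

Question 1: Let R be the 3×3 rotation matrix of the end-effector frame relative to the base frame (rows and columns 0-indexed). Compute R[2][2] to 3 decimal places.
-1.000

End-effector z-axis (col 2 of R) = (-0.0000,0.0000,-1.0000)
R[2][2] = -1.0000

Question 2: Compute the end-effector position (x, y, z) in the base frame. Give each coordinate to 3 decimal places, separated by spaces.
after link 1: o_1 = (0.8660, 0.5000, 4.0000)
after link 2: o_2 = (0.2321, 3.5981, 4.0000)
after link 3: o_3 = (-0.0268, 2.6322, 1.0000)

-0.027 2.632 1.000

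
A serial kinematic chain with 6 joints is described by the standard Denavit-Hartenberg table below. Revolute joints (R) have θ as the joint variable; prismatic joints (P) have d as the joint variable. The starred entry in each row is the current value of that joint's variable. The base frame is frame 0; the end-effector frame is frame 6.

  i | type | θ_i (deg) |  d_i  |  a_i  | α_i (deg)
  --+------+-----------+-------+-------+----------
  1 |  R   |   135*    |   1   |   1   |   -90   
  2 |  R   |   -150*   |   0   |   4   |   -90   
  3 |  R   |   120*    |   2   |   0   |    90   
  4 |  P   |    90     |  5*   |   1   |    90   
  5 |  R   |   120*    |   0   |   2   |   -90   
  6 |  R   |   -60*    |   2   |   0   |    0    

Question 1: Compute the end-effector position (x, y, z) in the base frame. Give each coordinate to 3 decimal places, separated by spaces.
after link 1: o_1 = (-0.7071, 0.7071, 1.0000)
after link 2: o_2 = (1.7424, -1.7424, 3.0000)
after link 3: o_3 = (1.0353, -1.0353, 4.7321)
after link 4: o_4 = (5.1011, -1.5656, 7.7631)
after link 5: o_5 = (6.9856, -2.2253, 7.6471)
after link 6: o_6 = (6.7141, -2.6609, 5.7141)

6.714 -2.661 5.714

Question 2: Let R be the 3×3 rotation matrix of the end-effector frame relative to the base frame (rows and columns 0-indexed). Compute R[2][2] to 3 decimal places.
-0.967

End-effector z-axis (col 2 of R) = (-0.1358,-0.2178,-0.9665)
R[2][2] = -0.9665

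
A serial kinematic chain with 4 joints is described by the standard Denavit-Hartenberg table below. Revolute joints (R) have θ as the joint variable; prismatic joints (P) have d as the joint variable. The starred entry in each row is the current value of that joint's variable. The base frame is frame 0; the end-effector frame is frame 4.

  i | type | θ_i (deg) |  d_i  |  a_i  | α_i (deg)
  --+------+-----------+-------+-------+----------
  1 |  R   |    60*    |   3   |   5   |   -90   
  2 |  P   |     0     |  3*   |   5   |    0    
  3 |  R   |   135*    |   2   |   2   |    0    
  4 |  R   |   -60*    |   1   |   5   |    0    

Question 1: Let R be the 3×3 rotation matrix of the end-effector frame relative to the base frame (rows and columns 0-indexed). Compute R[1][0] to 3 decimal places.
End-effector x-axis (col 0 of R) = (0.1294,0.2241,-0.9659)
R[1][0] = 0.2241

0.224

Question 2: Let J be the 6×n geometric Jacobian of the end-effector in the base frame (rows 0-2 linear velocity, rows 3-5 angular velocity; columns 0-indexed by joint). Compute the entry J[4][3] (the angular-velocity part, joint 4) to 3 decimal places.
0.500

axis z_3 = (-0.8660,0.5000,0.0000); lever o_n−o_3 = (-0.2190,1.6207,-4.8296)
cross product → J_v[:, 3] = (-2.4148,-4.1826,-1.2941)
J_ω[:, 3] = z_3
entry J[4][3] = 0.5000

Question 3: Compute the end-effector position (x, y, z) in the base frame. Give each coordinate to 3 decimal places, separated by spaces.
-0.256 11.556 -3.244

after link 1: o_1 = (2.5000, 4.3301, 3.0000)
after link 2: o_2 = (2.4019, 10.1603, 3.0000)
after link 3: o_3 = (-0.0372, 9.9355, 1.5858)
after link 4: o_4 = (-0.2562, 11.5562, -3.2438)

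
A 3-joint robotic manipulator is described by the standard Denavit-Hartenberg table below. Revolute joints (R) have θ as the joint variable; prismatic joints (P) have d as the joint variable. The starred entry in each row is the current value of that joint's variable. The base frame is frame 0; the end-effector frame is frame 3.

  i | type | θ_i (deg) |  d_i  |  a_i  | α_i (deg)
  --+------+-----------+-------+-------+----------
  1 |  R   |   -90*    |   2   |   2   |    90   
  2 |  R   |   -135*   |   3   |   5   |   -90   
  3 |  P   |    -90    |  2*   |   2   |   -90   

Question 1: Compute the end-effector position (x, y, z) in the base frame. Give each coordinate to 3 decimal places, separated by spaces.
after link 1: o_1 = (0.0000, -2.0000, 2.0000)
after link 2: o_2 = (-3.0000, 1.5355, -1.5355)
after link 3: o_3 = (-5.0000, 0.1213, -2.9497)

-5.000 0.121 -2.950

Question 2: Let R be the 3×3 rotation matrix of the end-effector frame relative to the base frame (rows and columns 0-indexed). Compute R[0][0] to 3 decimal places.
-1.000

End-effector x-axis (col 0 of R) = (-1.0000,0.0000,0.0000)
R[0][0] = -1.0000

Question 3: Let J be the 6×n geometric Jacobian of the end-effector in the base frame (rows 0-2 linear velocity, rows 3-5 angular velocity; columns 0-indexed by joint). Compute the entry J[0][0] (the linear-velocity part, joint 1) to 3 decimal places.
-0.121

axis z_0 = ẑ; lever o_n−o_0 = (-5.0000,0.1213,-2.9497)
cross product → J_v[:, 0] = (-0.1213,-5.0000,0.0000)
J_ω[:, 0] = z_0
entry J[0][0] = -0.1213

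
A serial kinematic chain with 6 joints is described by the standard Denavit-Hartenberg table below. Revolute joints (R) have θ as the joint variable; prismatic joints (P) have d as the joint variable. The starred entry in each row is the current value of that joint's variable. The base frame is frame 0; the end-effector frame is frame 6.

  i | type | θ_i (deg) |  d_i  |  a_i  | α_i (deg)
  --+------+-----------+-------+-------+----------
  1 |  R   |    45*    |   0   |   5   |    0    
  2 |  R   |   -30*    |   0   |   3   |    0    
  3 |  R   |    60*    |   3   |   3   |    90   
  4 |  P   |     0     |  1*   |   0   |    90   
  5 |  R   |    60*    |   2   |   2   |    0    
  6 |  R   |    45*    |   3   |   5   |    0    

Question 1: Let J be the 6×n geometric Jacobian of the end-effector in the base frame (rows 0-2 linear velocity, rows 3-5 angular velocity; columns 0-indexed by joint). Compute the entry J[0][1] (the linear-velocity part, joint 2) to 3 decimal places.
-1.433

axis z_1 = (0.0000,0.0000,1.0000); lever o_n−o_1 = (10.9021,1.4331,-2.0000)
cross product → J_v[:, 1] = (-1.4331,10.9021,0.0000)
J_ω[:, 1] = z_1
entry J[0][1] = -1.4331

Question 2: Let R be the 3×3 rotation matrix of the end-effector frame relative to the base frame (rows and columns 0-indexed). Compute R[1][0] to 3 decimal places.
End-effector x-axis (col 0 of R) = (0.8660,-0.5000,0.0000)
R[1][0] = -0.5000

-0.500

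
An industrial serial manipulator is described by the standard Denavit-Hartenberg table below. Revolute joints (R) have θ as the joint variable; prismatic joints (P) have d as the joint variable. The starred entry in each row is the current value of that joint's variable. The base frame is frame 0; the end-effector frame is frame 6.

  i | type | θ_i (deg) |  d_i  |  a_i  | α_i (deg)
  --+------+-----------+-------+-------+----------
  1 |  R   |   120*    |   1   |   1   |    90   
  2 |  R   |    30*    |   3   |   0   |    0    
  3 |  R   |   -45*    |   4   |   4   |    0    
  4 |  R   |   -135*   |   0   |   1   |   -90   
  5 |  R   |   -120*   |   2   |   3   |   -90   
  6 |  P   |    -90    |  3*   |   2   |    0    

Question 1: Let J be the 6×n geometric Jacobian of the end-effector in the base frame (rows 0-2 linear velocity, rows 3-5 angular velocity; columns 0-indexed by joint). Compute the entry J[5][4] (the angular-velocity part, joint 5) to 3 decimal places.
axis z_4 = (-0.2500,0.4330,-0.8660); lever o_n−o_4 = (3.0245,2.9575,-4.0131)
cross product → J_v[:, 4] = (0.8236,-3.6226,-2.0490)
J_ω[:, 4] = z_4
entry J[5][4] = -0.8660

-0.866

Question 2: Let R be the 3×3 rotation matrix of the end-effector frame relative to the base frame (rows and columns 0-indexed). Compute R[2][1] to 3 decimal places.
0.250

End-effector y-axis (col 1 of R) = (0.5335,0.8080,0.2500)
R[2][1] = 0.2500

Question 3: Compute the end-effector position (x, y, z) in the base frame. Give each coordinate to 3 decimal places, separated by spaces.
7.088 9.920 -4.548

after link 1: o_1 = (-0.5000, 0.8660, 1.0000)
after link 2: o_2 = (2.0981, 2.3660, 1.0000)
after link 3: o_3 = (3.6303, 7.7121, -0.0353)
after link 4: o_4 = (4.0633, 6.9621, -0.5353)
after link 5: o_5 = (5.1638, 10.2522, -1.5173)
after link 6: o_6 = (7.0879, 9.9196, -4.5484)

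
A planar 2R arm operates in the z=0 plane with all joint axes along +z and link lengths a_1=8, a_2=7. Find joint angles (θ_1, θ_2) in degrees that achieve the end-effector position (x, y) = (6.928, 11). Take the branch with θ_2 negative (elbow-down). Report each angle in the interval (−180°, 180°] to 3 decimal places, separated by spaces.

85.593 -60.002

cos θ_2 = (168.9972−8²−7²)/(2·8·7) = 0.5000; θ_2 = -60.0017° (elbow-down)
β = atan2(11.0000,6.9280) = 57.7965°; ψ = atan2(-6.0623,11.4998) = -27.7965°
θ_1 = β − ψ = 85.5931°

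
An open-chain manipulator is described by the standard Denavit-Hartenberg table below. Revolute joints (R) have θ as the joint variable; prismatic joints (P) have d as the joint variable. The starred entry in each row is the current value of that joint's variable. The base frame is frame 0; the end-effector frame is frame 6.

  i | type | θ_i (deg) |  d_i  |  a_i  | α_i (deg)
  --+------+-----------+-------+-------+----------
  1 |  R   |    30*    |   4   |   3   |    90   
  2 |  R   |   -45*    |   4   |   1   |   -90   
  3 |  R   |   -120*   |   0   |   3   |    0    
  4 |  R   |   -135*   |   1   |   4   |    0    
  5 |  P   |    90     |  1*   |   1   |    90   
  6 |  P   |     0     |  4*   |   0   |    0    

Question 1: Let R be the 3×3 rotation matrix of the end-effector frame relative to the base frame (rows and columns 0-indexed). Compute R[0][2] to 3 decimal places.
End-effector z-axis (col 2 of R) = (-0.6415,0.7450,0.1830)
R[0][2] = -0.6415

-0.641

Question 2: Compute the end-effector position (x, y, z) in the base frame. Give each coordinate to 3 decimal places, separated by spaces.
after link 1: o_1 = (2.5981, 1.5000, 4.0000)
after link 2: o_2 = (5.2104, -1.6105, 3.2929)
after link 3: o_3 = (5.5909, -4.3909, 4.3536)
after link 4: o_4 = (3.6375, -1.0573, 5.7927)
after link 5: o_5 = (3.7877, -1.2694, 7.1828)
after link 6: o_6 = (1.2219, 1.7107, 7.9149)

1.222 1.711 7.915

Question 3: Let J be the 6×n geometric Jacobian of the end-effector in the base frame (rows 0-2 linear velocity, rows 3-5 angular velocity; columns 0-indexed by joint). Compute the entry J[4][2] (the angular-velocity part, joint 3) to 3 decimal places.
0.354

axis z_2 = (0.6124,0.3536,0.7071); lever o_n−o_2 = (-3.9885,3.3212,4.6220)
cross product → J_v[:, 2] = (-0.7143,-5.6507,3.4440)
J_ω[:, 2] = z_2
entry J[4][2] = 0.3536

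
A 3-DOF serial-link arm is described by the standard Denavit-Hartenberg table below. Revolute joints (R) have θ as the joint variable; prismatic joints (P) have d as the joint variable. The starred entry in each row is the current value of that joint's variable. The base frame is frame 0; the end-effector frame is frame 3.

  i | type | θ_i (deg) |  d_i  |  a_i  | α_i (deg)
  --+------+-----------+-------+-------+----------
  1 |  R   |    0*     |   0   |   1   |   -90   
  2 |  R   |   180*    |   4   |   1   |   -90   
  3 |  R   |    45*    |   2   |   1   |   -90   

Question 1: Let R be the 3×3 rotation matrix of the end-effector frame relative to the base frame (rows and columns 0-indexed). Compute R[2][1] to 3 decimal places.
-1.000

End-effector y-axis (col 1 of R) = (0.0000,-0.0000,-1.0000)
R[2][1] = -1.0000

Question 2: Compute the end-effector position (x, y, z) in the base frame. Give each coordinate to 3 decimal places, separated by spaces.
-0.707 3.293 2.000

after link 1: o_1 = (1.0000, 0.0000, 0.0000)
after link 2: o_2 = (0.0000, 4.0000, 0.0000)
after link 3: o_3 = (-0.7071, 3.2929, 2.0000)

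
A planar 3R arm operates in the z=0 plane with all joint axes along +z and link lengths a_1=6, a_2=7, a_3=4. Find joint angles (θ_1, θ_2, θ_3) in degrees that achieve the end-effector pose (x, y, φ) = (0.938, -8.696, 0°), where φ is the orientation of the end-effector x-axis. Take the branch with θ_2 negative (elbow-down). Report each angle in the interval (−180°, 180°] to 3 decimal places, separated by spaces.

-59.998 -90.003 150.000

wrist centre = target − a_3·(cos φ, sin φ) = (-3.0620, -8.6960)
cos θ_2 = (84.9963−6²−7²)/(2·6·7) = -0.0000; θ_2 = -90.0026° (elbow-down)
β = atan2(-8.6960,-3.0620) = -109.3980°; ψ = atan2(-7.0000,5.9997) = -49.4002°
θ_1 = β − ψ = -59.9978°
θ_3 = φ − θ_1 − θ_2 = 150.0004° (wrapped to (-180°,180°])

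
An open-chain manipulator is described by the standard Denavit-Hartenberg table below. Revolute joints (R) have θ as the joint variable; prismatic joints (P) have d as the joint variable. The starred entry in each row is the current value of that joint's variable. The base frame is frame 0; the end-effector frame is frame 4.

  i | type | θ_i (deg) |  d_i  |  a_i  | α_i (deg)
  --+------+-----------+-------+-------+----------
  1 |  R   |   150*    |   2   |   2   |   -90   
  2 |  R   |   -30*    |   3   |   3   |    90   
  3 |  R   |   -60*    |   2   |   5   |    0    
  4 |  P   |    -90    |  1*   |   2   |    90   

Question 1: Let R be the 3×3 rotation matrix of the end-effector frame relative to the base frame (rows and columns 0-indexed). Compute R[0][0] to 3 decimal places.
0.900

End-effector x-axis (col 0 of R) = (0.8995,0.0580,-0.4330)
R[0][0] = 0.8995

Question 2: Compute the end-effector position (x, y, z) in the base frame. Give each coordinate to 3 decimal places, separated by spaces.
after link 1: o_1 = (-1.7321, 1.0000, 2.0000)
after link 2: o_2 = (-5.4821, -0.2990, 3.5000)
after link 3: o_3 = (-4.3260, 4.0335, 6.4821)
after link 4: o_4 = (-2.0939, 3.8995, 6.4821)

-2.094 3.900 6.482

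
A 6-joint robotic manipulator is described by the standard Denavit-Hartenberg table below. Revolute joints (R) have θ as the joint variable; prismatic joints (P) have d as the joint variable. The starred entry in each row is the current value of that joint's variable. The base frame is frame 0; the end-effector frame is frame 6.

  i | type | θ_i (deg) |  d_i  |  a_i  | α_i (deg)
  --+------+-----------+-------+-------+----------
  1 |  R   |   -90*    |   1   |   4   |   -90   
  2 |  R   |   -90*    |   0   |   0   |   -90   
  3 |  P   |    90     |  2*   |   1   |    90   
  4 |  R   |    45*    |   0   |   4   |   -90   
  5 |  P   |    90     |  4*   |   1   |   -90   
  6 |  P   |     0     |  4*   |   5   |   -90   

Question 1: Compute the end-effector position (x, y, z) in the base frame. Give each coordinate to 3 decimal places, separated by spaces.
1.828 -8.828 -5.000

after link 1: o_1 = (0.0000, -4.0000, 1.0000)
after link 2: o_2 = (0.0000, -4.0000, 1.0000)
after link 3: o_3 = (-1.0000, -6.0000, 1.0000)
after link 4: o_4 = (-3.8284, -8.8284, 1.0000)
after link 5: o_5 = (-1.0000, -11.6569, -0.0000)
after link 6: o_6 = (1.8284, -8.8284, -5.0000)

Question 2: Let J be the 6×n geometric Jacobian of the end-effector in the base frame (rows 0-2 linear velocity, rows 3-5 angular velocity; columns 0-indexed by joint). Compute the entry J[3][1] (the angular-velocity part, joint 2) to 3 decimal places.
axis z_1 = (1.0000,0.0000,0.0000); lever o_n−o_1 = (1.8284,-4.8284,-6.0000)
cross product → J_v[:, 1] = (-0.0000,6.0000,-4.8284)
J_ω[:, 1] = z_1
entry J[3][1] = 1.0000

1.000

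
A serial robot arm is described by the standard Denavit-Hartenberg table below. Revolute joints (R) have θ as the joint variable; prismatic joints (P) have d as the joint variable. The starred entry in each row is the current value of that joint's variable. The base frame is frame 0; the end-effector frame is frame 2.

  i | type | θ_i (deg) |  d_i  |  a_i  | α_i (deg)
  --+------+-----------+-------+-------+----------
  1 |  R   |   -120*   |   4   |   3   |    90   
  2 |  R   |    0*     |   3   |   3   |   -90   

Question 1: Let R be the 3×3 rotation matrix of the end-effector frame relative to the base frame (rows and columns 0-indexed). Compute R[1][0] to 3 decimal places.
-0.866

End-effector x-axis (col 0 of R) = (-0.5000,-0.8660,0.0000)
R[1][0] = -0.8660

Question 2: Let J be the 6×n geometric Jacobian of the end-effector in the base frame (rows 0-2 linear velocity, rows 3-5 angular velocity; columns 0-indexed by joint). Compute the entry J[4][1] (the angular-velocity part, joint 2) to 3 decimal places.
axis z_1 = (-0.8660,0.5000,0.0000); lever o_n−o_1 = (-4.0981,-1.0981,0.0000)
cross product → J_v[:, 1] = (0.0000,-0.0000,3.0000)
J_ω[:, 1] = z_1
entry J[4][1] = 0.5000

0.500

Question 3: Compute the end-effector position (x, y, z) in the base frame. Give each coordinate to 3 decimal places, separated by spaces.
-5.598 -3.696 4.000

after link 1: o_1 = (-1.5000, -2.5981, 4.0000)
after link 2: o_2 = (-5.5981, -3.6962, 4.0000)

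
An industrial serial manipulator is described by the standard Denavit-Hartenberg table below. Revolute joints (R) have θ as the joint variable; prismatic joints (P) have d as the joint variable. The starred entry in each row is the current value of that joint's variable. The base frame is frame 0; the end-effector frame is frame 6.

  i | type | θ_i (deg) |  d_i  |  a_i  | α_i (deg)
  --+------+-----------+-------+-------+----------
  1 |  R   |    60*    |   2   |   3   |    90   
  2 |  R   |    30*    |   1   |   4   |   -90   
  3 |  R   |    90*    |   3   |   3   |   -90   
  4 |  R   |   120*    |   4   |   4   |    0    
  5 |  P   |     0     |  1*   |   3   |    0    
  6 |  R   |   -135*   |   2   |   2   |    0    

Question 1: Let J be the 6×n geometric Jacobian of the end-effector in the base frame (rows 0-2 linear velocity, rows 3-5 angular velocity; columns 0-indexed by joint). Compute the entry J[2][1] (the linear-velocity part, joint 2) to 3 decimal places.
axis z_1 = (0.8660,-0.5000,0.0000); lever o_n−o_1 = (-1.0369,-0.9323,-3.7036)
cross product → J_v[:, 1] = (1.8518,3.2074,-1.3258)
J_ω[:, 1] = z_1
entry J[2][1] = -1.3258

-1.326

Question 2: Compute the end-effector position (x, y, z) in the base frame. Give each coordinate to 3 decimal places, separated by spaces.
0.463 1.666 -1.704

after link 1: o_1 = (1.5000, 2.5981, 2.0000)
after link 2: o_2 = (4.0981, 5.0981, 4.0000)
after link 3: o_3 = (0.7500, 5.2990, 6.5981)
after link 4: o_4 = (1.6160, 2.7990, 1.5981)
after link 5: o_5 = (3.1316, 2.4240, -1.1519)
after link 6: o_6 = (0.4631, 1.6658, -1.7036)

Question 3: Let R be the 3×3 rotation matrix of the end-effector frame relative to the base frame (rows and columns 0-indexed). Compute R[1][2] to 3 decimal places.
-0.750

End-effector z-axis (col 2 of R) = (-0.4330,-0.7500,-0.5000)
R[1][2] = -0.7500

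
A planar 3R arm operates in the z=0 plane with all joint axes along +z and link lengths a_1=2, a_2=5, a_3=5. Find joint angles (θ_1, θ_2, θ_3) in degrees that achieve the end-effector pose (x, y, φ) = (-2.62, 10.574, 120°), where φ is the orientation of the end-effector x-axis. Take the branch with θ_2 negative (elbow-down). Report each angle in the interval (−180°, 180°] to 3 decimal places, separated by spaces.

wrist centre = target − a_3·(cos φ, sin φ) = (-0.1200, 6.2439)
cos θ_2 = (39.0003−2²−5²)/(2·2·5) = 0.5000; θ_2 = -59.9988° (elbow-down)
β = atan2(6.2439,-0.1200) = 91.1010°; ψ = atan2(-4.3301,4.5001) = -43.8970°
θ_1 = β − ψ = 134.9980°
θ_3 = φ − θ_1 − θ_2 = 45.0008° (wrapped to (-180°,180°])

134.998 -59.999 45.001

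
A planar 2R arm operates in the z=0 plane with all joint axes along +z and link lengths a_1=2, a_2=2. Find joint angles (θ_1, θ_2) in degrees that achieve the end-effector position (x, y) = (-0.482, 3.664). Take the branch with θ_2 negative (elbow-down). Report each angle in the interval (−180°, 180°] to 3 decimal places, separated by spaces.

cos θ_2 = (13.6572−2²−2²)/(2·2·2) = 0.7072; θ_2 = -44.9963° (elbow-down)
β = atan2(3.6640,-0.4820) = 97.4942°; ψ = atan2(-1.4141,3.4143) = -22.4981°
θ_1 = β − ψ = 119.9924°

119.992 -44.996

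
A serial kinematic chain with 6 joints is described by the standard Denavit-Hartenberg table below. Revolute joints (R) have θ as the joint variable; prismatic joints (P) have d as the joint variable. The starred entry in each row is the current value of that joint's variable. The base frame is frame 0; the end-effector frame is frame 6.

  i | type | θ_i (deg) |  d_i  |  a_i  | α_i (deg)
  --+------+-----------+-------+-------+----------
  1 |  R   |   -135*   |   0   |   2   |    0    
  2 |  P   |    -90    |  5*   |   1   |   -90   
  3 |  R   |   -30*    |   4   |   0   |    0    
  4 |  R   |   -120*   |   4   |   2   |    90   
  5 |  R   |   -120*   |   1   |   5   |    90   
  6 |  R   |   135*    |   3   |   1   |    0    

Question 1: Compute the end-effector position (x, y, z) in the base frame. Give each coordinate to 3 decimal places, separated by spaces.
after link 1: o_1 = (-1.4142, -1.4142, 0.0000)
after link 2: o_2 = (-2.1213, -0.7071, 5.0000)
after link 3: o_3 = (-4.9497, -3.5355, 5.0000)
after link 4: o_4 = (-6.5534, -7.5887, 6.0000)
after link 5: o_5 = (-4.6689, -3.3495, 3.8840)
after link 6: o_6 = (-7.2871, -3.7187, 2.1493)

-7.287 -3.719 2.149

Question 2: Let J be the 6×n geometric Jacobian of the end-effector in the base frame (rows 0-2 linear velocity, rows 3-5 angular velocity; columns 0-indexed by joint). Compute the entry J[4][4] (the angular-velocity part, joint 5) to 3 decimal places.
-0.354

axis z_4 = (0.3536,-0.3536,-0.8660); lever o_n−o_4 = (-0.7337,3.8701,-3.8507)
cross product → J_v[:, 4] = (4.7130,1.9968,1.1089)
J_ω[:, 4] = z_4
entry J[4][4] = -0.3536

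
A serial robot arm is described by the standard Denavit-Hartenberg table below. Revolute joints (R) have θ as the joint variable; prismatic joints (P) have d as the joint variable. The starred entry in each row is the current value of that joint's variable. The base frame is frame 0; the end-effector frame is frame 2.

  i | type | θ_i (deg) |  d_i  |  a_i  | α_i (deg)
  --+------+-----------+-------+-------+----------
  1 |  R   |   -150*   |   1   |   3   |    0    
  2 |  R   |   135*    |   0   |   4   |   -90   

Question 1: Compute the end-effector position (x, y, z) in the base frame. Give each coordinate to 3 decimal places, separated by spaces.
after link 1: o_1 = (-2.5981, -1.5000, 1.0000)
after link 2: o_2 = (1.2656, -2.5353, 1.0000)

1.266 -2.535 1.000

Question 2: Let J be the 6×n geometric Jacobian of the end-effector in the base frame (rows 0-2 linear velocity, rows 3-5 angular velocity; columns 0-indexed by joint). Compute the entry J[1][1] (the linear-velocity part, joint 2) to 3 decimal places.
3.864

axis z_1 = (0.0000,0.0000,1.0000); lever o_n−o_1 = (3.8637,-1.0353,0.0000)
cross product → J_v[:, 1] = (1.0353,3.8637,-0.0000)
J_ω[:, 1] = z_1
entry J[1][1] = 3.8637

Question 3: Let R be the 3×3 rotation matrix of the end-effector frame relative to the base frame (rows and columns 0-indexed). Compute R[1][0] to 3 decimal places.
-0.259

End-effector x-axis (col 0 of R) = (0.9659,-0.2588,0.0000)
R[1][0] = -0.2588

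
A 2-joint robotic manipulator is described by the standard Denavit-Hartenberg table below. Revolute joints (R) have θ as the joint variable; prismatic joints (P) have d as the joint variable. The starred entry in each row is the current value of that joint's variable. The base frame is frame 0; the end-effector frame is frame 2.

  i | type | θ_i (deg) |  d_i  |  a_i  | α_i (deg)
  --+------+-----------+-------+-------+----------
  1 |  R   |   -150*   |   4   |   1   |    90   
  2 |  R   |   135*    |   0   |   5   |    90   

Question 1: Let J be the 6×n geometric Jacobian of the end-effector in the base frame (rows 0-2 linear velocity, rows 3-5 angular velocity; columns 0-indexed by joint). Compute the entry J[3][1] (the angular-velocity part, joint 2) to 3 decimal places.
-0.500

axis z_1 = (-0.5000,0.8660,0.0000); lever o_n−o_1 = (3.0619,1.7678,3.5355)
cross product → J_v[:, 1] = (3.0619,1.7678,-3.5355)
J_ω[:, 1] = z_1
entry J[3][1] = -0.5000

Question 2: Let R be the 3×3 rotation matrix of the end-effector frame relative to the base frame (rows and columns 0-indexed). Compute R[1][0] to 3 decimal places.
End-effector x-axis (col 0 of R) = (0.6124,0.3536,0.7071)
R[1][0] = 0.3536

0.354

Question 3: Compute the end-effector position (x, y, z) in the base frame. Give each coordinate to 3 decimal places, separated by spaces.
after link 1: o_1 = (-0.8660, -0.5000, 4.0000)
after link 2: o_2 = (2.1958, 1.2678, 7.5355)

2.196 1.268 7.536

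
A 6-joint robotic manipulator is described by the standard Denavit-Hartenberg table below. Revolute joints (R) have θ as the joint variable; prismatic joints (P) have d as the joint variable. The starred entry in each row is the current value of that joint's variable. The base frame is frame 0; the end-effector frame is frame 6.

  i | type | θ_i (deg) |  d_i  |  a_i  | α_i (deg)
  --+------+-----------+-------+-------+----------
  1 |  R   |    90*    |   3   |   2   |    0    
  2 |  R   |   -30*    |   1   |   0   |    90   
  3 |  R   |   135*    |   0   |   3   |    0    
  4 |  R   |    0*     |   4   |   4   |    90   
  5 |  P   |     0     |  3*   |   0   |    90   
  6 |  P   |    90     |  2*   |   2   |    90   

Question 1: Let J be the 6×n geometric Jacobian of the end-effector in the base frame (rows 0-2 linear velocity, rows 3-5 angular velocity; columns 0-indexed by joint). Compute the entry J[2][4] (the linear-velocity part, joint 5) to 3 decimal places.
prismatic axis z_4 = (0.3536,0.6124,0.7071)
J_v[:, 4] = z_4; J_ω[:, 4] = (0,0,0)
entry J[2][4] = 0.7071

0.707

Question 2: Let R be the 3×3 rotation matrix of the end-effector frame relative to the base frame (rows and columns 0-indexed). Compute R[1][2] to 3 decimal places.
End-effector z-axis (col 2 of R) = (-0.3536,-0.6124,0.7071)
R[1][2] = -0.6124

-0.612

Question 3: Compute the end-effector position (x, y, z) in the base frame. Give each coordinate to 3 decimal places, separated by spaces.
1.025 -0.225 12.485

after link 1: o_1 = (0.0000, 2.0000, 3.0000)
after link 2: o_2 = (0.0000, 2.0000, 4.0000)
after link 3: o_3 = (-1.0607, 0.1629, 6.1213)
after link 4: o_4 = (0.9892, -4.2866, 8.9497)
after link 5: o_5 = (2.0499, -2.4495, 11.0711)
after link 6: o_6 = (1.0249, -0.2247, 12.4853)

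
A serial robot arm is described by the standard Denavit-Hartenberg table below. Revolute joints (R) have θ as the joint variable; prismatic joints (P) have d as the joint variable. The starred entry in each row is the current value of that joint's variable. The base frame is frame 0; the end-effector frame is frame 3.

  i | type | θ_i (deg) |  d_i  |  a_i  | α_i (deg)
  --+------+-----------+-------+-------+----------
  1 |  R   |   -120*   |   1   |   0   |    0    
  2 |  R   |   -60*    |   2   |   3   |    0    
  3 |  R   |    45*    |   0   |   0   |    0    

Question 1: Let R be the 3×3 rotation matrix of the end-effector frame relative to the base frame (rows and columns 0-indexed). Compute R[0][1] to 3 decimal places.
End-effector y-axis (col 1 of R) = (0.7071,-0.7071,0.0000)
R[0][1] = 0.7071

0.707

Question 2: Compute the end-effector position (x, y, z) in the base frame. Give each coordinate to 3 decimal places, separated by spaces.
-3.000 -0.000 3.000

after link 1: o_1 = (0.0000, 0.0000, 1.0000)
after link 2: o_2 = (-3.0000, -0.0000, 3.0000)
after link 3: o_3 = (-3.0000, -0.0000, 3.0000)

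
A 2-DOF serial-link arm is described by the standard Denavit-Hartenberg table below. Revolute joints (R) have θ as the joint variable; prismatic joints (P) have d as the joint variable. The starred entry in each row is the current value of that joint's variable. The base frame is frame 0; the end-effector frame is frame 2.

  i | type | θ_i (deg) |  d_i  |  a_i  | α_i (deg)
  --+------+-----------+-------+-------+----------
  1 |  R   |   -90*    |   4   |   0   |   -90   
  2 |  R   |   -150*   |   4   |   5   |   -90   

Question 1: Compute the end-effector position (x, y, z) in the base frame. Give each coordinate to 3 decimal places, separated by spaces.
after link 1: o_1 = (0.0000, 0.0000, 4.0000)
after link 2: o_2 = (4.0000, 4.3301, 6.5000)

4.000 4.330 6.500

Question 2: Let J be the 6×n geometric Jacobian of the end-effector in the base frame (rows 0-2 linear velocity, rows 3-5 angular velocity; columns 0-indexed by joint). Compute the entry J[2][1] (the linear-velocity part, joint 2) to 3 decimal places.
axis z_1 = (1.0000,0.0000,0.0000); lever o_n−o_1 = (4.0000,4.3301,2.5000)
cross product → J_v[:, 1] = (-0.0000,-2.5000,4.3301)
J_ω[:, 1] = z_1
entry J[2][1] = 4.3301

4.330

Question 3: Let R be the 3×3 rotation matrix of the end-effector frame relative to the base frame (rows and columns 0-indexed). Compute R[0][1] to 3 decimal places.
End-effector y-axis (col 1 of R) = (-1.0000,-0.0000,-0.0000)
R[0][1] = -1.0000

-1.000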